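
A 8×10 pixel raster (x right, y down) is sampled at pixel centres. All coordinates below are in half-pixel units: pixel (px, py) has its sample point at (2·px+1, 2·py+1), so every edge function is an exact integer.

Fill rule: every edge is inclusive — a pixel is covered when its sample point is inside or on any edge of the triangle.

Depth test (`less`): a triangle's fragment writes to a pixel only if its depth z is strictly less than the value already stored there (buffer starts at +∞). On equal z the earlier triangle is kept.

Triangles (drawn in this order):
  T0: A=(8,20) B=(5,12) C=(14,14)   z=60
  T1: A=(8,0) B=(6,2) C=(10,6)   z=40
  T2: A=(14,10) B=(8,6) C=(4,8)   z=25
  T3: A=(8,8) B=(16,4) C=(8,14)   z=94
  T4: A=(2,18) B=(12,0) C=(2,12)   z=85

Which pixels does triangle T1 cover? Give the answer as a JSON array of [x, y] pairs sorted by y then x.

T0:
  2·area = 66
  edge (8, 20)→(5, 12): d=(-3,-8) inclusive
  edge (5, 12)→(14, 14): d=(9,2) inclusive
  edge (14, 14)→(8, 20): d=(-6,6) inclusive
    (3,6)@(7, 13): e=[13,5,48] → X
    (4,6)@(9, 13): e=[29,1,36] → X
    (5,6)@(11, 13): e=[45,-3,24] → .
    (7,6)@(15, 13): e=[77,-11,0] → .  [on edge]
    (3,7)@(7, 15): e=[7,23,36] → X
    (5,7)@(11, 15): e=[39,15,12] → X
    (6,7)@(13, 15): e=[55,11,0] → X  [on edge]
    (7,7)@(15, 15): e=[71,7,-12] → .
    (3,8)@(7, 17): e=[1,41,24] → X
    (5,8)@(11, 17): e=[33,33,0] → X  [on edge]
    (6,8)@(13, 17): e=[49,29,-12] → .
    (3,9)@(7, 19): e=[-5,59,12] → .
    (4,9)@(9, 19): e=[11,55,0] → X  [on edge]
  covered (10 px):
    . . . . . . . .
    . . . . . . . .
    . . . . . . . .
    . . . . . . . .
    . . . . . . . .
    . . . . . . . .
    . . . X X . . .
    . . . X X X X .
    . . . X X X . .
    . . . . X . . .
T1:
  2·area = 16  (B↔C swapped to make it positive)
  edge (8, 0)→(10, 6): d=(2,6) inclusive
  edge (10, 6)→(6, 2): d=(-4,-4) inclusive
  edge (6, 2)→(8, 0): d=(2,-2) inclusive
    (2,0)@(5, 1): e=[20,0,-4] → .  [on edge]
    (3,0)@(7, 1): e=[8,8,0] → X  [on edge]
    (4,0)@(9, 1): e=[-4,16,4] → .
    (2,1)@(5, 3): e=[24,-8,0] → .  [on edge]
    (3,1)@(7, 3): e=[12,0,4] → X  [on edge]
    (4,1)@(9, 3): e=[0,8,8] → X  [on edge]
    (5,1)@(11, 3): e=[-12,16,12] → .
    (1,2)@(3, 5): e=[40,-24,0] → .  [on edge]
    (3,2)@(7, 5): e=[16,-8,8] → .
    (4,2)@(9, 5): e=[4,0,12] → X  [on edge]
    (5,2)@(11, 5): e=[-8,8,16] → .
    (0,3)@(1, 7): e=[56,-40,0] → .  [on edge]
    (5,3)@(11, 7): e=[-4,0,20] → .  [on edge]
    (5,4)@(11, 9): e=[0,-8,24] → .  [on edge]
    (6,4)@(13, 9): e=[-12,0,28] → .  [on edge]
    (7,5)@(15, 11): e=[-20,0,36] → .  [on edge]
    (6,7)@(13, 15): e=[0,-24,40] → .  [on edge]
  covered (4 px):
    . . . X . . . .
    . . . X X . . .
    . . . . X . . .
    . . . . . . . .
    . . . . . . . .
    . . . . . . . .
    . . . . . . . .
    . . . . . . . .
    . . . . . . . .
    . . . . . . . .
T2:
  2·area = 28  (B↔C swapped to make it positive)
  edge (14, 10)→(4, 8): d=(-10,-2) inclusive
  edge (4, 8)→(8, 6): d=(4,-2) inclusive
  edge (8, 6)→(14, 10): d=(6,4) inclusive
    (3,3)@(7, 7): e=[16,2,10] → X
    (4,3)@(9, 7): e=[20,6,2] → X
    (5,3)@(11, 7): e=[24,10,-6] → .
    (3,4)@(7, 9): e=[-4,10,22] → .
    (4,4)@(9, 9): e=[0,14,14] → X  [on edge]
    (5,4)@(11, 9): e=[4,18,6] → X
    (6,4)@(13, 9): e=[8,22,-2] → .
    (4,5)@(9, 11): e=[-20,22,26] → .
    (5,5)@(11, 11): e=[-16,26,18] → .
  covered (4 px):
    . . . . . . . .
    . . . . . . . .
    . . . . . . . .
    . . . X X . . .
    . . . . X X . .
    . . . . . . . .
    . . . . . . . .
    . . . . . . . .
    . . . . . . . .
    . . . . . . . .
T3:
  2·area = 48
  edge (8, 8)→(16, 4): d=(8,-4) inclusive
  edge (16, 4)→(8, 14): d=(-8,10) inclusive
  edge (8, 14)→(8, 8): d=(0,-6) inclusive
    (7,2)@(15, 5): e=[4,2,42] → X
    (5,3)@(11, 7): e=[4,26,18] → X
    (6,3)@(13, 7): e=[12,6,30] → X
    (7,3)@(15, 7): e=[20,-14,42] → .
    (4,4)@(9, 9): e=[12,30,6] → X
    (6,4)@(13, 9): e=[28,-10,30] → .
    (4,5)@(9, 11): e=[28,14,6] → X
    (5,5)@(11, 11): e=[36,-6,18] → .
    (4,6)@(9, 13): e=[44,-2,6] → .
  covered (6 px):
    . . . . . . . .
    . . . . . . . .
    . . . . . . . X
    . . . . . X X .
    . . . . X X . .
    . . . . X . . .
    . . . . . . . .
    . . . . . . . .
    . . . . . . . .
    . . . . . . . .
T4:
  2·area = 60  (B↔C swapped to make it positive)
  edge (2, 18)→(2, 12): d=(0,-6) inclusive
  edge (2, 12)→(12, 0): d=(10,-12) inclusive
  edge (12, 0)→(2, 18): d=(-10,18) inclusive
    (4,2)@(9, 5): e=[42,14,4] → X
    (5,2)@(11, 5): e=[54,38,-32] → .
    (3,3)@(7, 7): e=[30,10,20] → X
    (4,3)@(9, 7): e=[42,34,-16] → .
    (2,4)@(5, 9): e=[18,6,36] → X
    (3,4)@(7, 9): e=[30,30,0] → X  [on edge]
    (4,4)@(9, 9): e=[42,54,-36] → .
    (1,5)@(3, 11): e=[6,2,52] → X
    (3,5)@(7, 11): e=[30,50,-20] → .
    (1,6)@(3, 13): e=[6,22,32] → X
    (2,6)@(5, 13): e=[18,46,-4] → .
    (1,7)@(3, 15): e=[6,42,12] → X
  covered (8 px):
    . . . . . . . .
    . . . . . . . .
    . . . . X . . .
    . . . X . . . .
    . . X X . . . .
    . X X . . . . .
    . X . . . . . .
    . X . . . . . .
    . . . . . . . .
    . . . . . . . .

Result: [[3,0],[3,1],[4,1],[4,2]]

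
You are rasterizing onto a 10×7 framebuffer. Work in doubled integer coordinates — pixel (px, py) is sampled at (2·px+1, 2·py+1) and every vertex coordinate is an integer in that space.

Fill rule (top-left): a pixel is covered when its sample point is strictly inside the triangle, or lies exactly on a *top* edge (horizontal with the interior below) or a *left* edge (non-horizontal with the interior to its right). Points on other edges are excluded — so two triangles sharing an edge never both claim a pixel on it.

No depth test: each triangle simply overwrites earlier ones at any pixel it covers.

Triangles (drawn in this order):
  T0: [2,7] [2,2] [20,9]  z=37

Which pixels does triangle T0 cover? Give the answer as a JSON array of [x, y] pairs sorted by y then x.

T0:
  2·area = 90
  edge (2, 7)→(2, 2): d=(0,-5) top-left  bias=+0
  edge (2, 2)→(20, 9): d=(18,7) right/bottom  bias=-1
  edge (20, 9)→(2, 7): d=(-18,-2) top-left  bias=+0
    (1,1)@(3, 3): e=[5,11,74] → █
    (2,1)@(5, 3): e=[15,-3,78] → ·
    (1,2)@(3, 5): e=[5,47,38] → █
    (2,2)@(5, 5): e=[15,33,42] → █
    (3,2)@(7, 5): e=[25,19,46] → █
    (4,2)@(9, 5): e=[35,5,50] → █
    (5,2)@(11, 5): e=[45,-9,54] → ·
    (1,3)@(3, 7): e=[5,83,2] → █
    (5,3)@(11, 7): e=[45,27,18] → █
    (6,3)@(13, 7): e=[55,13,22] → █
    (7,3)@(15, 7): e=[65,-1,26] → ·
    (1,4)@(3, 9): e=[5,119,-34] → ·
  covered (11 px):
    · · · · · · · · · ·
    · █ · · · · · · · ·
    · █ █ █ █ · · · · ·
    · █ █ █ █ █ █ · · ·
    · · · · · · · · · ·
    · · · · · · · · · ·
    · · · · · · · · · ·

Final: [[1,1],[1,2],[2,2],[3,2],[4,2],[1,3],[2,3],[3,3],[4,3],[5,3],[6,3]]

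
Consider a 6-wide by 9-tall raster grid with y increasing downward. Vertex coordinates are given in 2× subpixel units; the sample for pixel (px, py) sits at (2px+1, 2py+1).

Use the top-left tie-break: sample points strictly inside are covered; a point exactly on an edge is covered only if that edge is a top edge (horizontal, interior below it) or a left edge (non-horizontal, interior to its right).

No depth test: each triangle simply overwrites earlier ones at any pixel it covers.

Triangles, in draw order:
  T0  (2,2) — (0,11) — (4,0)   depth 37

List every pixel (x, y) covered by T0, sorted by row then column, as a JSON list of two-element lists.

T0:
  2·area = 14  (B↔C swapped to make it positive)
  edge (2, 2)→(4, 0): d=(2,-2) top-left  bias=+0
  edge (4, 0)→(0, 11): d=(-4,11) right/bottom  bias=-1
  edge (0, 11)→(2, 2): d=(2,-9) top-left  bias=+0
    (1,0)@(3, 1): e=[0,7,7] → X  [on edge]
    (2,0)@(5, 1): e=[4,-15,25] → .
    (0,1)@(1, 3): e=[0,21,-7] → .  [on edge]
    (1,1)@(3, 3): e=[4,-1,11] → .
    (0,3)@(1, 7): e=[8,5,1] → X
    (1,3)@(3, 7): e=[12,-17,19] → .
    (0,4)@(1, 9): e=[12,-3,5] → .
  covered (2 px):
    . X . . . .
    . . . . . .
    . . . . . .
    X . . . . .
    . . . . . .
    . . . . . .
    . . . . . .
    . . . . . .
    . . . . . .

Final: [[1,0],[0,3]]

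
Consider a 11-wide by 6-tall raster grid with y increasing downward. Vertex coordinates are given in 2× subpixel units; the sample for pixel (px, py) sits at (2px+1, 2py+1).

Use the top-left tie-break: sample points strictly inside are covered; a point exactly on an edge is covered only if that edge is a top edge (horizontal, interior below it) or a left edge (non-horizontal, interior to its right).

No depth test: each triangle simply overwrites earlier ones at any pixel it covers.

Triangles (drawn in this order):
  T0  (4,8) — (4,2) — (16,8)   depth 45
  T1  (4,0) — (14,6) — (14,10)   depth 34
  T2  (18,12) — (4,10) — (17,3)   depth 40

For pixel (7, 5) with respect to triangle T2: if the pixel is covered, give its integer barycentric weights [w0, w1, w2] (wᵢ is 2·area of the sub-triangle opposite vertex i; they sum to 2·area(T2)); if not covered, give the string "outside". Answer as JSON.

T0:
  2·area = 72
  edge (4, 8)→(4, 2): d=(0,-6) top-left  bias=+0
  edge (4, 2)→(16, 8): d=(12,6) right/bottom  bias=-1
  edge (16, 8)→(4, 8): d=(-12,0) right/bottom  bias=-1
    (2,1)@(5, 3): e=[6,6,60] → █
    (3,1)@(7, 3): e=[18,-6,60] → ·
    (2,2)@(5, 5): e=[6,30,36] → █
    (3,2)@(7, 5): e=[18,18,36] → █
    (4,2)@(9, 5): e=[30,6,36] → █
    (5,2)@(11, 5): e=[42,-6,36] → ·
    (2,3)@(5, 7): e=[6,54,12] → █
    (5,3)@(11, 7): e=[42,18,12] → █
    (6,3)@(13, 7): e=[54,6,12] → █
    (7,3)@(15, 7): e=[66,-6,12] → ·
    (2,4)@(5, 9): e=[6,78,-12] → ·
    (3,4)@(7, 9): e=[18,66,-12] → ·
  covered (9 px):
    · · · · · · · · · · ·
    · · █ · · · · · · · ·
    · · █ █ █ · · · · · ·
    · · █ █ █ █ █ · · · ·
    · · · · · · · · · · ·
    · · · · · · · · · · ·
T1:
  2·area = 40
  edge (4, 0)→(14, 6): d=(10,6) right/bottom  bias=-1
  edge (14, 6)→(14, 10): d=(0,4) right/bottom  bias=-1
  edge (14, 10)→(4, 0): d=(-10,-10) top-left  bias=+0
    (2,0)@(5, 1): e=[4,36,0] → █  [on edge]
    (3,0)@(7, 1): e=[-8,28,20] → ·
    (2,1)@(5, 3): e=[24,36,-20] → ·
    (3,1)@(7, 3): e=[12,28,0] → █  [on edge]
    (4,1)@(9, 3): e=[0,20,20] → ·  [on edge]
    (3,2)@(7, 5): e=[32,28,-20] → ·
    (4,2)@(9, 5): e=[20,20,0] → █  [on edge]
    (5,2)@(11, 5): e=[8,12,20] → █
    (6,2)@(13, 5): e=[-4,4,40] → ·
    (4,3)@(9, 7): e=[40,20,-20] → ·
    (5,3)@(11, 7): e=[28,12,0] → █  [on edge]
    (6,3)@(13, 7): e=[16,4,20] → █
    (6,4)@(13, 9): e=[36,4,0] → █  [on edge]
    (9,4)@(19, 9): e=[0,-20,60] → ·  [on edge]
    (7,5)@(15, 11): e=[44,-4,0] → ·  [on edge]
  covered (7 px):
    · · █ · · · · · · · ·
    · · · █ · · · · · · ·
    · · · · █ █ · · · · ·
    · · · · · █ █ · · · ·
    · · · · · · █ · · · ·
    · · · · · · · · · · ·
T2:
  2·area = 124
  edge (18, 12)→(4, 10): d=(-14,-2) top-left  bias=+0
  edge (4, 10)→(17, 3): d=(13,-7) top-left  bias=+0
  edge (17, 3)→(18, 12): d=(1,9) right/bottom  bias=-1
    (8,1)@(17, 3): e=[124,0,0] → ·  [on edge]
    (7,2)@(15, 5): e=[92,12,20] → █
    (8,2)@(17, 5): e=[96,26,2] → █
    (9,2)@(19, 5): e=[100,40,-16] → ·
    (5,3)@(11, 7): e=[56,10,58] → █
    (6,3)@(13, 7): e=[60,24,40] → █
    (9,3)@(19, 7): e=[72,66,-14] → ·
    (3,4)@(7, 9): e=[20,8,96] → █
    (4,4)@(9, 9): e=[24,22,78] → █
    (9,4)@(19, 9): e=[44,92,-12] → ·
    (3,5)@(7, 11): e=[-8,34,98] → ·
    (4,5)@(9, 11): e=[-4,48,80] → ·
    (5,5)@(11, 11): e=[0,62,62] → █  [on edge]
  covered (16 px):
    · · · · · · · · · · ·
    · · · · · · · · · · ·
    · · · · · · · █ █ · ·
    · · · · · █ █ █ █ · ·
    · · · █ █ █ █ █ █ · ·
    · · · · · █ █ █ █ · ·

Answer: [90,26,8]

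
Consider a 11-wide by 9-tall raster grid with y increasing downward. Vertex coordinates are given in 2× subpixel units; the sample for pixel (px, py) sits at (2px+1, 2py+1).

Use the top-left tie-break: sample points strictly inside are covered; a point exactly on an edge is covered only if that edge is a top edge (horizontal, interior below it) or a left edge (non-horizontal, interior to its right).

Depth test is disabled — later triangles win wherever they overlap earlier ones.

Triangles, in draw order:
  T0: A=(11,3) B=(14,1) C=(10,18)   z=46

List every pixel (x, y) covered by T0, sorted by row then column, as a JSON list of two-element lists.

T0:
  2·area = 43
  edge (11, 3)→(14, 1): d=(3,-2) top-left  bias=+0
  edge (14, 1)→(10, 18): d=(-4,17) right/bottom  bias=-1
  edge (10, 18)→(11, 3): d=(1,-15) top-left  bias=+0
    (5,1)@(11, 3): e=[0,43,0] → X  [on edge]
    (6,1)@(13, 3): e=[4,9,30] → X
    (7,1)@(15, 3): e=[8,-25,60] → .
    (5,2)@(11, 5): e=[6,35,2] → X
    (7,2)@(15, 5): e=[14,-33,62] → .
    (2,3)@(5, 7): e=[0,129,-86] → .  [on edge]
    (5,3)@(11, 7): e=[12,27,4] → X
    (6,3)@(13, 7): e=[16,-7,34] → .
    (5,4)@(11, 9): e=[18,19,6] → X
    (6,4)@(13, 9): e=[22,-15,36] → .
    (5,5)@(11, 11): e=[24,11,8] → X
    (6,5)@(13, 11): e=[28,-23,38] → .
  covered (8 px):
    . . . . . . . . . . .
    . . . . . X X . . . .
    . . . . . X X . . . .
    . . . . . X . . . . .
    . . . . . X . . . . .
    . . . . . X . . . . .
    . . . . . X . . . . .
    . . . . . . . . . . .
    . . . . . . . . . . .

Final: [[5,1],[6,1],[5,2],[6,2],[5,3],[5,4],[5,5],[5,6]]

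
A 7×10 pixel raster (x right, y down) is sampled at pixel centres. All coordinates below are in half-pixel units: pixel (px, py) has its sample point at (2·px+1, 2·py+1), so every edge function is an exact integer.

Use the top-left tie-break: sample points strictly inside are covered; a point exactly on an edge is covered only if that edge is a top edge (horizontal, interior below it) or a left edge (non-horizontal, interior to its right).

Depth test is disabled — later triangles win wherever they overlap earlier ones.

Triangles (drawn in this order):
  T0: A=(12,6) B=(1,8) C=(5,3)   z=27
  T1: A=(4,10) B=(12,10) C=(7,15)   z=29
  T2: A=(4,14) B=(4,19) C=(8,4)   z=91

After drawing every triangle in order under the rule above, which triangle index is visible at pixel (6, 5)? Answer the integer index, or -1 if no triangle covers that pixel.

T0:
  2·area = 47
  edge (12, 6)→(1, 8): d=(-11,2) right/bottom  bias=-1
  edge (1, 8)→(5, 3): d=(4,-5) top-left  bias=+0
  edge (5, 3)→(12, 6): d=(7,3) right/bottom  bias=-1
    (2,1)@(5, 3): e=[47,0,0] → .  [on edge]
    (2,2)@(5, 5): e=[25,8,14] → X
    (3,2)@(7, 5): e=[21,18,8] → X
    (4,2)@(9, 5): e=[17,28,2] → X
    (5,2)@(11, 5): e=[13,38,-4] → .
    (1,3)@(3, 7): e=[7,6,34] → X
    (3,3)@(7, 7): e=[-1,26,22] → .
    (4,3)@(9, 7): e=[-5,36,16] → .
    (1,4)@(3, 9): e=[-15,14,48] → .
    (2,4)@(5, 9): e=[-19,24,42] → .
  covered (5 px):
    . . . . . . .
    . . . . . . .
    . . X X X . .
    . X X . . . .
    . . . . . . .
    . . . . . . .
    . . . . . . .
    . . . . . . .
    . . . . . . .
    . . . . . . .
T1:
  2·area = 40
  edge (4, 10)→(12, 10): d=(8,0) top-left  bias=+0
  edge (12, 10)→(7, 15): d=(-5,5) right/bottom  bias=-1
  edge (7, 15)→(4, 10): d=(-3,-5) top-left  bias=+0
    (0,2)@(1, 5): e=[-40,80,0] → .  [on edge]
    (6,4)@(13, 9): e=[-8,0,48] → .  [on edge]
    (2,5)@(5, 11): e=[8,30,2] → X
    (3,5)@(7, 11): e=[8,20,12] → X
    (4,5)@(9, 11): e=[8,10,22] → X
    (5,5)@(11, 11): e=[8,0,32] → .  [on edge]
    (2,6)@(5, 13): e=[24,20,-4] → .
    (3,6)@(7, 13): e=[24,10,6] → X
    (4,6)@(9, 13): e=[24,0,16] → .  [on edge]
    (3,7)@(7, 15): e=[40,0,0] → .  [on edge]
    (2,8)@(5, 17): e=[56,0,-16] → .  [on edge]
    (1,9)@(3, 19): e=[72,0,-32] → .  [on edge]
  covered (4 px):
    . . . . . . .
    . . . . . . .
    . . . . . . .
    . . . . . . .
    . . . . . . .
    . . X X X . .
    . . . X . . .
    . . . . . . .
    . . . . . . .
    . . . . . . .
T2:
  2·area = 20  (B↔C swapped to make it positive)
  edge (4, 14)→(8, 4): d=(4,-10) top-left  bias=+0
  edge (8, 4)→(4, 19): d=(-4,15) right/bottom  bias=-1
  edge (4, 19)→(4, 14): d=(0,-5) top-left  bias=+0
    (3,3)@(7, 7): e=[2,3,15] → X
    (4,3)@(9, 7): e=[22,-27,25] → .
    (3,4)@(7, 9): e=[10,-5,15] → .
    (2,6)@(5, 13): e=[6,9,5] → X
    (3,6)@(7, 13): e=[26,-21,15] → .
    (2,7)@(5, 15): e=[14,1,5] → X
    (3,7)@(7, 15): e=[34,-29,15] → .
    (2,8)@(5, 17): e=[22,-7,5] → .
  covered (3 px):
    . . . . . . .
    . . . . . . .
    . . . . . . .
    . . . X . . .
    . . . . . . .
    . . . . . . .
    . . X . . . .
    . . X . . . .
    . . . . . . .
    . . . . . . .

Z-buffer (winner per pixel, '.' = empty):
  . . . . . . .
  . . . . . . .
  . . 0 0 0 . .
  . 0 0 2 . . .
  . . . . . . .
  . . 1 1 1 . .
  . . 2 1 . . .
  . . 2 . . . .
  . . . . . . .
  . . . . . . .

Result: -1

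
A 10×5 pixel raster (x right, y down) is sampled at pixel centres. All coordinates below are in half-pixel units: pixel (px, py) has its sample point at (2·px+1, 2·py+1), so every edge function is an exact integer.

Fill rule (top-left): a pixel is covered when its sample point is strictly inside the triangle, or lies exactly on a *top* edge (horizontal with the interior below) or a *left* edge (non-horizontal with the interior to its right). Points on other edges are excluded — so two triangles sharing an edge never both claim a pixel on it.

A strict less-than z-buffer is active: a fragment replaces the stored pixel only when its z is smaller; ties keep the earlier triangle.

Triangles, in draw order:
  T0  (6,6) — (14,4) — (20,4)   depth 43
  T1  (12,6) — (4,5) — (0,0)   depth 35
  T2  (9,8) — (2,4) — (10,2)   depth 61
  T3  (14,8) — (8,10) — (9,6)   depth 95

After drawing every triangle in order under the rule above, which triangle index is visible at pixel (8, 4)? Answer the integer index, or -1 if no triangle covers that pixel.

T0:
  2·area = 12
  edge (6, 6)→(14, 4): d=(8,-2) top-left  bias=+0
  edge (14, 4)→(20, 4): d=(6,0) top-left  bias=+0
  edge (20, 4)→(6, 6): d=(-14,2) right/bottom  bias=-1
    (5,2)@(11, 5): e=[2,6,4] → X
    (6,2)@(13, 5): e=[6,6,0] → .  [on edge]
    (5,3)@(11, 7): e=[18,18,-24] → .
  covered (1 px):
    . . . . . . . . . .
    . . . . . . . . . .
    . . . . . X . . . .
    . . . . . . . . . .
    . . . . . . . . . .
T1:
  2·area = 36
  edge (12, 6)→(4, 5): d=(-8,-1) top-left  bias=+0
  edge (4, 5)→(0, 0): d=(-4,-5) top-left  bias=+0
  edge (0, 0)→(12, 6): d=(12,6) right/bottom  bias=-1
    (0,0)@(1, 1): e=[29,1,6] → X
    (1,0)@(3, 1): e=[31,11,-6] → .
    (0,1)@(1, 3): e=[13,-7,30] → .
    (1,1)@(3, 3): e=[15,3,18] → X
    (2,1)@(5, 3): e=[17,13,6] → X
    (3,1)@(7, 3): e=[19,23,-6] → .
    (1,2)@(3, 5): e=[-1,-5,42] → .
    (2,2)@(5, 5): e=[1,5,30] → X
    (3,2)@(7, 5): e=[3,15,18] → X
    (4,2)@(9, 5): e=[5,25,6] → X
    (5,2)@(11, 5): e=[7,35,-6] → .
    (2,3)@(5, 7): e=[-15,-3,54] → .
  covered (6 px):
    X . . . . . . . . .
    . X X . . . . . . .
    . . X X X . . . . .
    . . . . . . . . . .
    . . . . . . . . . .
T2:
  2·area = 46
  edge (9, 8)→(2, 4): d=(-7,-4) top-left  bias=+0
  edge (2, 4)→(10, 2): d=(8,-2) top-left  bias=+0
  edge (10, 2)→(9, 8): d=(-1,6) right/bottom  bias=-1
    (3,1)@(7, 3): e=[27,2,17] → X
    (4,1)@(9, 3): e=[35,6,5] → X
    (5,1)@(11, 3): e=[43,10,-7] → .
    (2,2)@(5, 5): e=[5,14,27] → X
    (5,2)@(11, 5): e=[29,26,-9] → .
    (2,3)@(5, 7): e=[-9,30,25] → .
    (3,3)@(7, 7): e=[-1,34,13] → .
    (4,3)@(9, 7): e=[7,38,1] → X
    (5,3)@(11, 7): e=[15,42,-11] → .
    (4,4)@(9, 9): e=[-7,54,-1] → .
  covered (6 px):
    . . . . . . . . . .
    . . . X X . . . . .
    . . X X X . . . . .
    . . . . X . . . . .
    . . . . . . . . . .
T3:
  2·area = 22
  edge (14, 8)→(8, 10): d=(-6,2) right/bottom  bias=-1
  edge (8, 10)→(9, 6): d=(1,-4) top-left  bias=+0
  edge (9, 6)→(14, 8): d=(5,2) right/bottom  bias=-1
    (4,3)@(9, 7): e=[16,1,5] → X
    (5,3)@(11, 7): e=[12,9,1] → X
    (6,3)@(13, 7): e=[8,17,-3] → .
    (8,3)@(17, 7): e=[0,33,-11] → .  [on edge]
    (4,4)@(9, 9): e=[4,3,15] → X
    (5,4)@(11, 9): e=[0,11,11] → .  [on edge]
  covered (3 px):
    . . . . . . . . . .
    . . . . . . . . . .
    . . . . . . . . . .
    . . . . X X . . . .
    . . . . X . . . . .

Z-buffer (winner per pixel, '.' = empty):
  1 . . . . . . . . .
  . 1 1 2 2 . . . . .
  . . 1 1 1 0 . . . .
  . . . . 2 3 . . . .
  . . . . 3 . . . . .

Result: -1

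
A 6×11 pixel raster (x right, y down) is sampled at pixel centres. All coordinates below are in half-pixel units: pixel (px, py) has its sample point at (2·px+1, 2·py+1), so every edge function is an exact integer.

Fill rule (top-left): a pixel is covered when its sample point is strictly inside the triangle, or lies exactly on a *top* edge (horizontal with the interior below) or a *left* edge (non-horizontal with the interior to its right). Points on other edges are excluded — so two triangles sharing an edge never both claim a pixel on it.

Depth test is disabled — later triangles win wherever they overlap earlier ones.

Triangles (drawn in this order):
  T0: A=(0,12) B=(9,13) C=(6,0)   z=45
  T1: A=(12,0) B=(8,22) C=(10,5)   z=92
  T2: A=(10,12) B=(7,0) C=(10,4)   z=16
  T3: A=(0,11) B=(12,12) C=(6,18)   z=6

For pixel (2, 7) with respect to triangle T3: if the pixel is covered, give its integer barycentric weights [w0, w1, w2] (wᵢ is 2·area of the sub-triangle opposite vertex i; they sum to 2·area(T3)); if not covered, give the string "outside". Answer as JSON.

T0:
  2·area = 114  (B↔C swapped to make it positive)
  edge (0, 12)→(6, 0): d=(6,-12) top-left  bias=+0
  edge (6, 0)→(9, 13): d=(3,13) right/bottom  bias=-1
  edge (9, 13)→(0, 12): d=(-9,-1) top-left  bias=+0
    (2,1)@(5, 3): e=[6,22,86] → X
    (3,1)@(7, 3): e=[30,-4,88] → .
    (2,2)@(5, 5): e=[18,28,68] → X
    (3,2)@(7, 5): e=[42,2,70] → X
    (4,2)@(9, 5): e=[66,-24,72] → .
    (1,3)@(3, 7): e=[6,60,48] → X
    (4,3)@(9, 7): e=[78,-18,54] → .
    (1,4)@(3, 9): e=[18,66,30] → X
    (4,4)@(9, 9): e=[90,-12,36] → .
    (0,5)@(1, 11): e=[6,98,10] → X
    (4,5)@(9, 11): e=[102,-6,18] → .
    (0,6)@(1, 13): e=[18,104,-8] → .
    (4,6)@(9, 13): e=[114,0,0] → .  [on edge]
  covered (13 px):
    . . . . . .
    . . X . . .
    . . X X . .
    . X X X . .
    . X X X . .
    X X X X . .
    . . . . . .
    . . . . . .
    . . . . . .
    . . . . . .
    . . . . . .
T1:
  2·area = 24
  edge (12, 0)→(8, 22): d=(-4,22) right/bottom  bias=-1
  edge (8, 22)→(10, 5): d=(2,-17) top-left  bias=+0
  edge (10, 5)→(12, 0): d=(2,-5) top-left  bias=+0
    (5,1)@(11, 3): e=[10,13,1] → X
    (5,2)@(11, 5): e=[2,17,5] → X
    (5,3)@(11, 7): e=[-6,21,9] → .
    (4,7)@(9, 15): e=[6,3,15] → X
    (5,7)@(11, 15): e=[-38,37,25] → .
    (4,8)@(9, 17): e=[-2,7,19] → .
  covered (3 px):
    . . . . . .
    . . . . . X
    . . . . . X
    . . . . . .
    . . . . . .
    . . . . . .
    . . . . . .
    . . . . X .
    . . . . . .
    . . . . . .
    . . . . . .
T2:
  2·area = 24
  edge (10, 12)→(7, 0): d=(-3,-12) top-left  bias=+0
  edge (7, 0)→(10, 4): d=(3,4) right/bottom  bias=-1
  edge (10, 4)→(10, 12): d=(0,8) right/bottom  bias=-1
    (4,1)@(9, 3): e=[15,1,8] → X
    (5,1)@(11, 3): e=[39,-7,-8] → .
    (4,2)@(9, 5): e=[9,7,8] → X
    (5,2)@(11, 5): e=[33,-1,-8] → .
    (4,3)@(9, 7): e=[3,13,8] → X
    (5,3)@(11, 7): e=[27,5,-8] → .
    (4,4)@(9, 9): e=[-3,19,8] → .
  covered (3 px):
    . . . . . .
    . . . . X .
    . . . . X .
    . . . . X .
    . . . . . .
    . . . . . .
    . . . . . .
    . . . . . .
    . . . . . .
    . . . . . .
    . . . . . .
T3:
  2·area = 78
  edge (0, 11)→(12, 12): d=(12,1) right/bottom  bias=-1
  edge (12, 12)→(6, 18): d=(-6,6) right/bottom  bias=-1
  edge (6, 18)→(0, 11): d=(-6,-7) top-left  bias=+0
    (1,6)@(3, 13): e=[21,48,9] → X
    (2,6)@(5, 13): e=[19,36,23] → X
    (3,6)@(7, 13): e=[17,24,37] → X
    (4,6)@(9, 13): e=[15,12,51] → X
    (5,6)@(11, 13): e=[13,0,65] → .  [on edge]
    (1,7)@(3, 15): e=[45,36,-3] → .
    (2,7)@(5, 15): e=[43,24,11] → X
    (4,7)@(9, 15): e=[39,0,39] → .  [on edge]
    (2,8)@(5, 17): e=[67,12,-1] → .
    (3,8)@(7, 17): e=[65,0,13] → .  [on edge]
    (2,9)@(5, 19): e=[91,0,-13] → .  [on edge]
    (1,10)@(3, 21): e=[117,0,-39] → .  [on edge]
  covered (6 px):
    . . . . . .
    . . . . . .
    . . . . . .
    . . . . . .
    . . . . . .
    . . . . . .
    . X X X X .
    . . X X . .
    . . . . . .
    . . . . . .
    . . . . . .

Answer: [24,11,43]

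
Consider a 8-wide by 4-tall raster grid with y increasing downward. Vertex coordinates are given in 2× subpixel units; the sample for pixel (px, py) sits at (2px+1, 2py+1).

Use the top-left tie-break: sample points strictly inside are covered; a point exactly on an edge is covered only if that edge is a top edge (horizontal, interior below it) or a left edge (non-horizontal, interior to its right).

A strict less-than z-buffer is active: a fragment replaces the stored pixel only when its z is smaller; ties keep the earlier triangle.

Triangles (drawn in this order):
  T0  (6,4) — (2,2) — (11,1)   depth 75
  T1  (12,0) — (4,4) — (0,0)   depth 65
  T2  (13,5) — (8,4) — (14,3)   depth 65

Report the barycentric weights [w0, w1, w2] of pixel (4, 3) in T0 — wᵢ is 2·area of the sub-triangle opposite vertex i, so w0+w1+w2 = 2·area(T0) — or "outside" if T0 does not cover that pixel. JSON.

T0:
  2·area = 22
  edge (6, 4)→(2, 2): d=(-4,-2) top-left  bias=+0
  edge (2, 2)→(11, 1): d=(9,-1) top-left  bias=+0
  edge (11, 1)→(6, 4): d=(-5,3) right/bottom  bias=-1
    (5,0)@(11, 1): e=[22,0,0] → .  [on edge]
    (2,1)@(5, 3): e=[2,12,8] → X
    (3,1)@(7, 3): e=[6,14,2] → X
    (4,1)@(9, 3): e=[10,16,-4] → .
    (2,2)@(5, 5): e=[-6,30,-2] → .
    (3,2)@(7, 5): e=[-2,32,-8] → .
    (0,3)@(1, 7): e=[-22,44,0] → .  [on edge]
  covered (2 px):
    . . . . . . . .
    . . X X . . . .
    . . . . . . . .
    . . . . . . . .
T1:
  2·area = 48
  edge (12, 0)→(4, 4): d=(-8,4) right/bottom  bias=-1
  edge (4, 4)→(0, 0): d=(-4,-4) top-left  bias=+0
  edge (0, 0)→(12, 0): d=(12,0) top-left  bias=+0
    (0,0)@(1, 1): e=[36,0,12] → X  [on edge]
    (1,0)@(3, 1): e=[28,8,12] → X
    (2,0)@(5, 1): e=[20,16,12] → X
    (3,0)@(7, 1): e=[12,24,12] → X
    (4,0)@(9, 1): e=[4,32,12] → X
    (5,0)@(11, 1): e=[-4,40,12] → .
    (0,1)@(1, 3): e=[20,-8,36] → .
    (1,1)@(3, 3): e=[12,0,36] → X  [on edge]
    (3,1)@(7, 3): e=[-4,16,36] → .
    (4,1)@(9, 3): e=[-12,24,36] → .
    (1,2)@(3, 5): e=[-4,-8,60] → .
    (2,2)@(5, 5): e=[-12,0,60] → .  [on edge]
    (3,3)@(7, 7): e=[-36,0,84] → .  [on edge]
  covered (7 px):
    X X X X X . . .
    . X X . . . . .
    . . . . . . . .
    . . . . . . . .
T2:
  2·area = 11
  edge (13, 5)→(8, 4): d=(-5,-1) top-left  bias=+0
  edge (8, 4)→(14, 3): d=(6,-1) top-left  bias=+0
  edge (14, 3)→(13, 5): d=(-1,2) right/bottom  bias=-1
    (7,0)@(15, 1): e=[22,-11,0] → .  [on edge]
    (1,1)@(3, 3): e=[0,-11,22] → .  [on edge]
    (6,2)@(13, 5): e=[0,11,0] → .  [on edge]
  covered (0 px):
    . . . . . . . .
    . . . . . . . .
    . . . . . . . .
    . . . . . . . .

Answer: "outside"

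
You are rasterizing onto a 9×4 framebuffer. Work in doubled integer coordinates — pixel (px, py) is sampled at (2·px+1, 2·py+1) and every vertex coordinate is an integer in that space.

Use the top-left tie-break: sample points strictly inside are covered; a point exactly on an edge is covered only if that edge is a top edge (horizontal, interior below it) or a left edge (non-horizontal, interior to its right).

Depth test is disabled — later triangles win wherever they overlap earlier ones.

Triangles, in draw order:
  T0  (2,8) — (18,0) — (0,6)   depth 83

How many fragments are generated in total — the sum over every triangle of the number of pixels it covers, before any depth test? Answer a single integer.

T0:
  2·area = 48  (B↔C swapped to make it positive)
  edge (2, 8)→(0, 6): d=(-2,-2) top-left  bias=+0
  edge (0, 6)→(18, 0): d=(18,-6) top-left  bias=+0
  edge (18, 0)→(2, 8): d=(-16,8) right/bottom  bias=-1
    (7,0)@(15, 1): e=[40,0,8] → X  [on edge]
    (8,0)@(17, 1): e=[44,12,-8] → .
    (4,1)@(9, 3): e=[24,0,24] → X  [on edge]
    (5,1)@(11, 3): e=[28,12,8] → X
    (6,1)@(13, 3): e=[32,24,-8] → .
    (7,1)@(15, 3): e=[36,36,-24] → .
    (1,2)@(3, 5): e=[8,0,40] → X  [on edge]
    (2,2)@(5, 5): e=[12,12,24] → X
    (3,2)@(7, 5): e=[16,24,8] → X
    (4,2)@(9, 5): e=[20,36,-8] → .
    (5,2)@(11, 5): e=[24,48,-24] → .
    (0,3)@(1, 7): e=[0,24,24] → X  [on edge]
  covered (8 px):
    . . . . . . . X .
    . . . . X X . . .
    . X X X . . . . .
    X X . . . . . . .

Answer: 8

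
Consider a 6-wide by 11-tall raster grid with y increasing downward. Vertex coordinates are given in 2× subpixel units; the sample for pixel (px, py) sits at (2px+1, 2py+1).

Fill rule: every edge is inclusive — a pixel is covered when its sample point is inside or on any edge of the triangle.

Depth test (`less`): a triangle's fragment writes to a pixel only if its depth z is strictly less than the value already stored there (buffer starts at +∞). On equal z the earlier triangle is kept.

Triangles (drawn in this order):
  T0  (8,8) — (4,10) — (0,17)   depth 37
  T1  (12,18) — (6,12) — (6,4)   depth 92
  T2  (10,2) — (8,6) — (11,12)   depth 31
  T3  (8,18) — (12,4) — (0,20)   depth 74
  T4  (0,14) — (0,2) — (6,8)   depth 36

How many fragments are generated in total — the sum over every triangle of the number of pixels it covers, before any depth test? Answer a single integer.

T0:
  2·area = 20  (B↔C swapped to make it positive)
  edge (8, 8)→(0, 17): d=(-8,9) inclusive
  edge (0, 17)→(4, 10): d=(4,-7) inclusive
  edge (4, 10)→(8, 8): d=(4,-2) inclusive
    (3,4)@(7, 9): e=[1,17,2] → X
    (4,4)@(9, 9): e=[-17,31,6] → .
    (2,5)@(5, 11): e=[3,11,6] → X
    (3,5)@(7, 11): e=[-15,25,10] → .
    (1,6)@(3, 13): e=[5,5,10] → X
    (2,6)@(5, 13): e=[-13,19,14] → .
    (1,7)@(3, 15): e=[-11,13,18] → .
  covered (3 px):
    . . . . . .
    . . . . . .
    . . . . . .
    . . . . . .
    . . . X . .
    . . X . . .
    . X . . . .
    . . . . . .
    . . . . . .
    . . . . . .
    . . . . . .
T1:
  2·area = 48
  edge (12, 18)→(6, 12): d=(-6,-6) inclusive
  edge (6, 12)→(6, 4): d=(0,-8) inclusive
  edge (6, 4)→(12, 18): d=(6,14) inclusive
    (0,3)@(1, 7): e=[0,-40,88] → .  [on edge]
    (3,3)@(7, 7): e=[36,8,4] → X
    (4,3)@(9, 7): e=[48,24,-24] → .
    (1,4)@(3, 9): e=[0,-24,72] → .  [on edge]
    (3,4)@(7, 9): e=[24,8,16] → X
    (4,4)@(9, 9): e=[36,24,-12] → .
    (2,5)@(5, 11): e=[0,-8,56] → .  [on edge]
    (3,5)@(7, 11): e=[12,8,28] → X
    (4,5)@(9, 11): e=[24,24,0] → X  [on edge]
    (5,5)@(11, 11): e=[36,40,-28] → .
    (3,6)@(7, 13): e=[0,8,40] → X  [on edge]
    (5,6)@(11, 13): e=[24,40,-16] → .
    (4,7)@(9, 15): e=[0,24,24] → X  [on edge]
    (5,8)@(11, 17): e=[0,40,8] → X  [on edge]
  covered (8 px):
    . . . . . .
    . . . . . .
    . . . . . .
    . . . X . .
    . . . X . .
    . . . X X .
    . . . X X .
    . . . . X .
    . . . . . X
    . . . . . .
    . . . . . .
T2:
  2·area = 24  (B↔C swapped to make it positive)
  edge (10, 2)→(11, 12): d=(1,10) inclusive
  edge (11, 12)→(8, 6): d=(-3,-6) inclusive
  edge (8, 6)→(10, 2): d=(2,-4) inclusive
    (4,2)@(9, 5): e=[13,9,2] → X
    (5,2)@(11, 5): e=[-7,21,10] → .
    (4,3)@(9, 7): e=[15,3,6] → X
    (5,3)@(11, 7): e=[-5,15,14] → .
    (4,4)@(9, 9): e=[17,-3,10] → .
  covered (2 px):
    . . . . . .
    . . . . . .
    . . . . X .
    . . . . X .
    . . . . . .
    . . . . . .
    . . . . . .
    . . . . . .
    . . . . . .
    . . . . . .
    . . . . . .
T3:
  2·area = 104  (B↔C swapped to make it positive)
  edge (8, 18)→(0, 20): d=(-8,2) inclusive
  edge (0, 20)→(12, 4): d=(12,-16) inclusive
  edge (12, 4)→(8, 18): d=(-4,14) inclusive
    (5,3)@(11, 7): e=[82,20,2] → X
    (4,4)@(9, 9): e=[70,12,22] → X
    (5,4)@(11, 9): e=[66,44,-6] → .
    (3,5)@(7, 11): e=[58,4,42] → X
    (5,5)@(11, 11): e=[50,68,-14] → .
    (3,6)@(7, 13): e=[42,28,34] → X
    (5,6)@(11, 13): e=[34,92,-22] → .
    (2,7)@(5, 15): e=[30,20,54] → X
    (4,7)@(9, 15): e=[22,84,-2] → .
    (1,8)@(3, 17): e=[18,12,74] → X
    (4,8)@(9, 17): e=[6,108,-10] → .
    (0,9)@(1, 19): e=[6,4,94] → X
  covered (13 px):
    . . . . . .
    . . . . . .
    . . . . . .
    . . . . . X
    . . . . X .
    . . . X X .
    . . . X X .
    . . X X . .
    . X X X . .
    X X . . . .
    . . . . . .
T4:
  2·area = 72
  edge (0, 14)→(0, 2): d=(0,-12) inclusive
  edge (0, 2)→(6, 8): d=(6,6) inclusive
  edge (6, 8)→(0, 14): d=(-6,6) inclusive
    (0,1)@(1, 3): e=[12,0,60] → X  [on edge]
    (1,1)@(3, 3): e=[36,-12,48] → .
    (5,1)@(11, 3): e=[132,-60,0] → .  [on edge]
    (0,2)@(1, 5): e=[12,12,48] → X
    (1,2)@(3, 5): e=[36,0,36] → X  [on edge]
    (2,2)@(5, 5): e=[60,-12,24] → .
    (4,2)@(9, 5): e=[108,-36,0] → .  [on edge]
    (0,3)@(1, 7): e=[12,24,36] → X
    (2,3)@(5, 7): e=[60,0,12] → X  [on edge]
    (3,3)@(7, 7): e=[84,-12,0] → .  [on edge]
    (0,4)@(1, 9): e=[12,36,24] → X
    (2,4)@(5, 9): e=[60,12,0] → X  [on edge]
    (3,4)@(7, 9): e=[84,0,-12] → .  [on edge]
    (1,5)@(3, 11): e=[36,36,0] → X  [on edge]
    (4,5)@(9, 11): e=[108,0,-36] → .  [on edge]
    (0,6)@(1, 13): e=[12,60,0] → X  [on edge]
    (5,6)@(11, 13): e=[132,0,-60] → .  [on edge]
  covered (12 px):
    . . . . . .
    X . . . . .
    X X . . . .
    X X X . . .
    X X X . . .
    X X . . . .
    X . . . . .
    . . . . . .
    . . . . . .
    . . . . . .
    . . . . . .

Final: 38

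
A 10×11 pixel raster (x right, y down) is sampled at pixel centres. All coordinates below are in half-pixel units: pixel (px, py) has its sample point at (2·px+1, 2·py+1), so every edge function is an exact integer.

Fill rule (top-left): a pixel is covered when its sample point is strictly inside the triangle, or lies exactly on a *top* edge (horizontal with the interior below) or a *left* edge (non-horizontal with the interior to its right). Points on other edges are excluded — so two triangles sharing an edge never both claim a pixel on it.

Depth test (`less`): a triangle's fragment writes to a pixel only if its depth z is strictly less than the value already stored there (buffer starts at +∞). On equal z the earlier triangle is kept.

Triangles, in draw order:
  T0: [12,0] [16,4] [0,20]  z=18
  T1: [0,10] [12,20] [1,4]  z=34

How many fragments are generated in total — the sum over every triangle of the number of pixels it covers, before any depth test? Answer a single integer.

T0:
  2·area = 128
  edge (12, 0)→(16, 4): d=(4,4) right/bottom  bias=-1
  edge (16, 4)→(0, 20): d=(-16,16) right/bottom  bias=-1
  edge (0, 20)→(12, 0): d=(12,-20) top-left  bias=+0
    (6,0)@(13, 1): e=[0,96,32] → .  [on edge]
    (9,0)@(19, 1): e=[-24,0,152] → .  [on edge]
    (5,1)@(11, 3): e=[16,96,16] → X
    (6,1)@(13, 3): e=[8,64,56] → X
    (7,1)@(15, 3): e=[0,32,96] → .  [on edge]
    (8,1)@(17, 3): e=[-8,0,136] → .  [on edge]
    (4,2)@(9, 5): e=[32,96,0] → X  [on edge]
    (7,2)@(15, 5): e=[8,0,120] → .  [on edge]
    (8,2)@(17, 5): e=[0,-32,160] → .  [on edge]
    (4,3)@(9, 7): e=[40,64,24] → X
    (6,3)@(13, 7): e=[24,0,104] → .  [on edge]
    (9,3)@(19, 7): e=[0,-96,224] → .  [on edge]
    (5,4)@(11, 9): e=[40,0,88] → .  [on edge]
    (4,5)@(9, 11): e=[56,0,72] → .  [on edge]
    (3,6)@(7, 13): e=[72,0,56] → .  [on edge]
    (1,7)@(3, 15): e=[96,32,0] → X  [on edge]
    (2,7)@(5, 15): e=[88,0,40] → .  [on edge]
    (1,8)@(3, 17): e=[104,0,24] → .  [on edge]
    (0,9)@(1, 19): e=[120,0,8] → .  [on edge]
  covered (12 px):
    . . . . . . . . . .
    . . . . . X X . . .
    . . . . X X X . . .
    . . . . X X . . . .
    . . . X X . . . . .
    . . . X . . . . . .
    . . X . . . . . . .
    . X . . . . . . . .
    . . . . . . . . . .
    . . . . . . . . . .
    . . . . . . . . . .
T1:
  2·area = 82  (B↔C swapped to make it positive)
  edge (0, 10)→(1, 4): d=(1,-6) top-left  bias=+0
  edge (1, 4)→(12, 20): d=(11,16) right/bottom  bias=-1
  edge (12, 20)→(0, 10): d=(-12,-10) top-left  bias=+0
    (0,2)@(1, 5): e=[1,11,70] → X
    (1,2)@(3, 5): e=[13,-21,90] → .
    (0,3)@(1, 7): e=[3,33,46] → X
    (1,3)@(3, 7): e=[15,1,66] → X
    (2,3)@(5, 7): e=[27,-31,86] → .
    (0,4)@(1, 9): e=[5,55,22] → X
    (2,4)@(5, 9): e=[29,-9,62] → .
    (0,5)@(1, 11): e=[7,77,-2] → .
    (1,5)@(3, 11): e=[19,45,18] → X
    (2,5)@(5, 11): e=[31,13,38] → X
    (3,5)@(7, 11): e=[43,-19,58] → .
    (1,6)@(3, 13): e=[21,67,-6] → .
  covered (12 px):
    . . . . . . . . . .
    . . . . . . . . . .
    X . . . . . . . . .
    X X . . . . . . . .
    X X . . . . . . . .
    . X X . . . . . . .
    . . X X . . . . . .
    . . . X . . . . . .
    . . . . X . . . . .
    . . . . . X . . . .
    . . . . . . . . . .

Answer: 24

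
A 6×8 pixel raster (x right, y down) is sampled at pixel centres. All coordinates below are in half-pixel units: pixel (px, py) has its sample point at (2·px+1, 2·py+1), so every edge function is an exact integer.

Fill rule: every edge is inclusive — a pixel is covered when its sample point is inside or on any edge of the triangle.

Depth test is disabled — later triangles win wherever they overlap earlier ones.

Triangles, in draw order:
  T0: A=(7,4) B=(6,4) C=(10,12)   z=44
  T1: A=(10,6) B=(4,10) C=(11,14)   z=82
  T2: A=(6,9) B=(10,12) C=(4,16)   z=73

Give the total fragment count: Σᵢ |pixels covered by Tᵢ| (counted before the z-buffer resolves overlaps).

T0:
  2·area = 8  (B↔C swapped to make it positive)
  edge (7, 4)→(10, 12): d=(3,8) inclusive
  edge (10, 12)→(6, 4): d=(-4,-8) inclusive
  edge (6, 4)→(7, 4): d=(1,0) inclusive
    (3,2)@(7, 5): e=[3,4,1] → #
    (4,2)@(9, 5): e=[-13,20,1] → ·
    (3,3)@(7, 7): e=[9,-4,3] → ·
  covered (1 px):
    · · · · · ·
    · · · · · ·
    · · · # · ·
    · · · · · ·
    · · · · · ·
    · · · · · ·
    · · · · · ·
    · · · · · ·
T1:
  2·area = 52  (B↔C swapped to make it positive)
  edge (10, 6)→(11, 14): d=(1,8) inclusive
  edge (11, 14)→(4, 10): d=(-7,-4) inclusive
  edge (4, 10)→(10, 6): d=(6,-4) inclusive
    (4,3)@(9, 7): e=[9,41,2] → #
    (5,3)@(11, 7): e=[-7,49,10] → ·
    (3,4)@(7, 9): e=[27,19,6] → #
    (5,4)@(11, 9): e=[-5,35,22] → ·
    (3,5)@(7, 11): e=[29,5,18] → #
    (5,5)@(11, 11): e=[-3,21,34] → ·
    (3,6)@(7, 13): e=[31,-9,30] → ·
    (4,6)@(9, 13): e=[15,-1,38] → ·
  covered (5 px):
    · · · · · ·
    · · · · · ·
    · · · · · ·
    · · · · # ·
    · · · # # ·
    · · · # # ·
    · · · · · ·
    · · · · · ·
T2:
  2·area = 34
  edge (6, 9)→(10, 12): d=(4,3) inclusive
  edge (10, 12)→(4, 16): d=(-6,4) inclusive
  edge (4, 16)→(6, 9): d=(2,-7) inclusive
    (3,5)@(7, 11): e=[5,18,11] → #
    (4,5)@(9, 11): e=[-1,10,25] → ·
    (2,6)@(5, 13): e=[19,14,1] → #
    (4,6)@(9, 13): e=[7,-2,29] → ·
    (2,7)@(5, 15): e=[27,2,5] → #
    (3,7)@(7, 15): e=[21,-6,19] → ·
  covered (4 px):
    · · · · · ·
    · · · · · ·
    · · · · · ·
    · · · · · ·
    · · · · · ·
    · · · # · ·
    · · # # · ·
    · · # · · ·

Final: 10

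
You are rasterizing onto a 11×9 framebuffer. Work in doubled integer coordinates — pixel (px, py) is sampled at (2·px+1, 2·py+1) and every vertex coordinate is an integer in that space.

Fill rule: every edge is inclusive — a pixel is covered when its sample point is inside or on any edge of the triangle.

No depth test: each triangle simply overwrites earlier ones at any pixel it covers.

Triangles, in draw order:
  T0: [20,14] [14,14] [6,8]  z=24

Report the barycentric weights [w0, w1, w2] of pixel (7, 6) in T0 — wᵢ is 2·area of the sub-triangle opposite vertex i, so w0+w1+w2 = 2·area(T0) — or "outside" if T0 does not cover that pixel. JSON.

T0:
  2·area = 36
  edge (20, 14)→(14, 14): d=(-6,0) inclusive
  edge (14, 14)→(6, 8): d=(-8,-6) inclusive
  edge (6, 8)→(20, 14): d=(14,6) inclusive
    (5,5)@(11, 11): e=[18,6,12] → #
    (6,5)@(13, 11): e=[18,18,0] → #  [on edge]
    (7,5)@(15, 11): e=[18,30,-12] → ·
    (5,6)@(11, 13): e=[6,-10,40] → ·
    (6,6)@(13, 13): e=[6,2,28] → #
    (7,6)@(15, 13): e=[6,14,16] → #
    (8,6)@(17, 13): e=[6,26,4] → #
    (9,6)@(19, 13): e=[6,38,-8] → ·
    (6,7)@(13, 15): e=[-6,-14,56] → ·
    (7,7)@(15, 15): e=[-6,-2,44] → ·
    (8,7)@(17, 15): e=[-6,10,32] → ·
  covered (5 px):
    · · · · · · · · · · ·
    · · · · · · · · · · ·
    · · · · · · · · · · ·
    · · · · · · · · · · ·
    · · · · · · · · · · ·
    · · · · · # # · · · ·
    · · · · · · # # # · ·
    · · · · · · · · · · ·
    · · · · · · · · · · ·

Answer: [14,16,6]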